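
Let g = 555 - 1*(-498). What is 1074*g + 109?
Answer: 1131031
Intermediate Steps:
g = 1053 (g = 555 + 498 = 1053)
1074*g + 109 = 1074*1053 + 109 = 1130922 + 109 = 1131031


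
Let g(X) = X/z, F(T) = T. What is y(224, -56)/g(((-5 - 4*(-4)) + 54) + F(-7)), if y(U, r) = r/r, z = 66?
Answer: 33/29 ≈ 1.1379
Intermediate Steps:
y(U, r) = 1
g(X) = X/66
y(224, -56)/g(((-5 - 4*(-4)) + 54) + F(-7)) = 1/((((-5 - 4*(-4)) + 54) - 7)/66) = 1/((((-5 + 16) + 54) - 7)/66) = 1/(((11 + 54) - 7)/66) = 1/((65 - 7)/66) = 1/((1/66)*58) = 1/(29/33) = 1*(33/29) = 33/29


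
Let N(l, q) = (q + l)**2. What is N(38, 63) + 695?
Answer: 10896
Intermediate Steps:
N(l, q) = (l + q)**2
N(38, 63) + 695 = (38 + 63)**2 + 695 = 101**2 + 695 = 10201 + 695 = 10896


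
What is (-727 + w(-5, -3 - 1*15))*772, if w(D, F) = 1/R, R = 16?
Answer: -2244783/4 ≈ -5.6120e+5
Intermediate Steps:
w(D, F) = 1/16
(-727 + w(-5, -3 - 1*15))*772 = (-727 + 1/16)*772 = -11631/16*772 = -2244783/4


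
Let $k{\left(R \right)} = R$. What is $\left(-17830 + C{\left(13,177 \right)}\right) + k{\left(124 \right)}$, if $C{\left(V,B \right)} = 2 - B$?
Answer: $-17881$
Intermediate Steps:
$\left(-17830 + C{\left(13,177 \right)}\right) + k{\left(124 \right)} = \left(-17830 + \left(2 - 177\right)\right) + 124 = \left(-17830 - 175\right) + 124 = -18005 + 124 = -17881$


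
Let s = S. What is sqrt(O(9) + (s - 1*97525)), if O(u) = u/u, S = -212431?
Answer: I*sqrt(309955) ≈ 556.74*I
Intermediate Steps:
s = -212431
O(u) = 1
sqrt(O(9) + (s - 1*97525)) = sqrt(1 + (-212431 - 1*97525)) = sqrt(1 + (-212431 - 97525)) = sqrt(1 - 309956) = sqrt(-309955) = I*sqrt(309955)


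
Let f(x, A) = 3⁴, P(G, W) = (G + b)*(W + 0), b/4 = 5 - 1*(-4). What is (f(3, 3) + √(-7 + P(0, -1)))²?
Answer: (81 + I*√43)² ≈ 6518.0 + 1062.3*I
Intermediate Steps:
b = 36 (b = 4*(5 - 1*(-4)) = 4*(5 + 4) = 4*9 = 36)
P(G, W) = W*(36 + G) (P(G, W) = (G + 36)*(W + 0) = (36 + G)*W = W*(36 + G))
f(x, A) = 81
(f(3, 3) + √(-7 + P(0, -1)))² = (81 + √(-7 - (36 + 0)))² = (81 + √(-7 - 1*36))² = (81 + √(-7 - 36))² = (81 + √(-43))² = (81 + I*√43)²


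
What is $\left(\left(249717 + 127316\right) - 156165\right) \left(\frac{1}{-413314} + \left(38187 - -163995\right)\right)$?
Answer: $\frac{9228378684767798}{206657} \approx 4.4656 \cdot 10^{10}$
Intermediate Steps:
$\left(\left(249717 + 127316\right) - 156165\right) \left(\frac{1}{-413314} + \left(38187 - -163995\right)\right) = \left(377033 - 156165\right) \left(- \frac{1}{413314} + \left(38187 + 163995\right)\right) = 220868 \left(- \frac{1}{413314} + 202182\right) = 220868 \cdot \frac{83564651147}{413314} = \frac{9228378684767798}{206657}$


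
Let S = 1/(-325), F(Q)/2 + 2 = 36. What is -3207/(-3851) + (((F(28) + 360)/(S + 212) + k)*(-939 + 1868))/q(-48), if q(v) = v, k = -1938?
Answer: 238606857838631/6367921176 ≈ 37470.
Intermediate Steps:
F(Q) = 68 (F(Q) = -4 + 2*36 = -4 + 72 = 68)
S = -1/325 ≈ -0.0030769
-3207/(-3851) + (((F(28) + 360)/(S + 212) + k)*(-939 + 1868))/q(-48) = -3207/(-3851) + (((68 + 360)/(-1/325 + 212) - 1938)*(-939 + 1868))/(-48) = -3207*(-1/3851) + ((428/(68899/325) - 1938)*929)*(-1/48) = 3207/3851 + ((428*(325/68899) - 1938)*929)*(-1/48) = 3207/3851 + ((139100/68899 - 1938)*929)*(-1/48) = 3207/3851 - 133387162/68899*929*(-1/48) = 3207/3851 - 123916673498/68899*(-1/48) = 3207/3851 + 61958336749/1653576 = 238606857838631/6367921176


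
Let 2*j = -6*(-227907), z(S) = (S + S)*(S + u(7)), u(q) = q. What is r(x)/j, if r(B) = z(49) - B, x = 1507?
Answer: 1327/227907 ≈ 0.0058225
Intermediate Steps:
z(S) = 2*S*(7 + S) (z(S) = (S + S)*(S + 7) = (2*S)*(7 + S) = 2*S*(7 + S))
j = 683721 (j = (-6*(-227907))/2 = (½)*1367442 = 683721)
r(B) = 5488 - B (r(B) = 2*49*(7 + 49) - B = 2*49*56 - B = 5488 - B)
r(x)/j = (5488 - 1*1507)/683721 = (5488 - 1507)*(1/683721) = 3981*(1/683721) = 1327/227907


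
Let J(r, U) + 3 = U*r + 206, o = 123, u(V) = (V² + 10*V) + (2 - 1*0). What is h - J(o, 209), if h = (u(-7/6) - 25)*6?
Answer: -156659/6 ≈ -26110.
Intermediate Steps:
u(V) = 2 + V² + 10*V (u(V) = (V² + 10*V) + (2 + 0) = (V² + 10*V) + 2 = 2 + V² + 10*V)
h = -1199/6 (h = ((2 + (-7/6)² + 10*(-7/6)) - 25)*6 = ((2 + 49/36 - 35/3) - 25)*6 = (-299/36 - 25)*6 = -1199/36*6 = -1199/6 ≈ -199.83)
J(r, U) = 203 + U*r (J(r, U) = -3 + (U*r + 206) = -3 + (206 + U*r) = 203 + U*r)
h - J(o, 209) = -1199/6 - (203 + 209*123) = -1199/6 - (203 + 25707) = -1199/6 - 1*25910 = -1199/6 - 25910 = -156659/6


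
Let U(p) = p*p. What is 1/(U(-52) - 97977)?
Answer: -1/95273 ≈ -1.0496e-5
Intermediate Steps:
U(p) = p**2
1/(U(-52) - 97977) = 1/((-52)**2 - 97977) = 1/(2704 - 97977) = 1/(-95273) = -1/95273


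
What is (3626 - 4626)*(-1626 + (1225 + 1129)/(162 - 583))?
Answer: 686900000/421 ≈ 1.6316e+6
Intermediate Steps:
(3626 - 4626)*(-1626 + (1225 + 1129)/(162 - 583)) = -1000*(-1626 + 2354/(-421)) = -1000*(-1626 + 2354*(-1/421)) = -1000*(-1626 - 2354/421) = -1000*(-686900/421) = 686900000/421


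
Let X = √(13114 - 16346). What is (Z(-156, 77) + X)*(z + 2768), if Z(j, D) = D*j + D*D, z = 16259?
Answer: -115741241 + 76108*I*√202 ≈ -1.1574e+8 + 1.0817e+6*I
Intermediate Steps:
X = 4*I*√202 (X = √(-3232) = 4*I*√202 ≈ 56.851*I)
Z(j, D) = D² + D*j (Z(j, D) = D*j + D² = D² + D*j)
(Z(-156, 77) + X)*(z + 2768) = (77*(77 - 156) + 4*I*√202)*(16259 + 2768) = (77*(-79) + 4*I*√202)*19027 = (-6083 + 4*I*√202)*19027 = -115741241 + 76108*I*√202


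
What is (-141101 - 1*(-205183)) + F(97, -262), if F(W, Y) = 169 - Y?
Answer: 64513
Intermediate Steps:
(-141101 - 1*(-205183)) + F(97, -262) = (-141101 - 1*(-205183)) + (169 - 1*(-262)) = (-141101 + 205183) + (169 + 262) = 64082 + 431 = 64513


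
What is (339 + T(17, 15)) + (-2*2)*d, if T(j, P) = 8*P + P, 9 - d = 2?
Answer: 446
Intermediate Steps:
d = 7 (d = 9 - 1*2 = 9 - 2 = 7)
T(j, P) = 9*P
(339 + T(17, 15)) + (-2*2)*d = (339 + 9*15) - 2*2*7 = (339 + 135) - 4*7 = 474 - 28 = 446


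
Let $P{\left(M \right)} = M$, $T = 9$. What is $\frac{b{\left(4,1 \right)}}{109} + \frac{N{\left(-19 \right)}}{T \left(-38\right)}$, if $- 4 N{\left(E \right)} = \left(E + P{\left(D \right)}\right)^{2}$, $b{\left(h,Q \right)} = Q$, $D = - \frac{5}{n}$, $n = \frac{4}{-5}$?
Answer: $\frac{33933}{265088} \approx 0.12801$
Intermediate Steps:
$n = - \frac{4}{5}$ ($n = 4 \left(- \frac{1}{5}\right) = - \frac{4}{5} \approx -0.8$)
$D = \frac{25}{4}$ ($D = - \frac{5}{- \frac{4}{5}} = \left(-5\right) \left(- \frac{5}{4}\right) = \frac{25}{4} \approx 6.25$)
$N{\left(E \right)} = - \frac{\left(\frac{25}{4} + E\right)^{2}}{4}$ ($N{\left(E \right)} = - \frac{\left(E + \frac{25}{4}\right)^{2}}{4} = - \frac{\left(\frac{25}{4} + E\right)^{2}}{4}$)
$\frac{b{\left(4,1 \right)}}{109} + \frac{N{\left(-19 \right)}}{T \left(-38\right)} = 1 \cdot \frac{1}{109} + \frac{\left(- \frac{1}{64}\right) \left(25 + 4 \left(-19\right)\right)^{2}}{9 \left(-38\right)} = 1 \cdot \frac{1}{109} + \frac{\left(- \frac{1}{64}\right) \left(25 - 76\right)^{2}}{-342} = \frac{1}{109} + - \frac{\left(-51\right)^{2}}{64} \left(- \frac{1}{342}\right) = \frac{1}{109} + \left(- \frac{1}{64}\right) 2601 \left(- \frac{1}{342}\right) = \frac{1}{109} - - \frac{289}{2432} = \frac{1}{109} + \frac{289}{2432} = \frac{33933}{265088}$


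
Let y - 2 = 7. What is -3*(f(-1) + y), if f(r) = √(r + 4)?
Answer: -27 - 3*√3 ≈ -32.196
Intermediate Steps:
f(r) = √(4 + r)
y = 9 (y = 2 + 7 = 9)
-3*(f(-1) + y) = -3*(√(4 - 1) + 9) = -3*(√3 + 9) = -3*(9 + √3) = -27 - 3*√3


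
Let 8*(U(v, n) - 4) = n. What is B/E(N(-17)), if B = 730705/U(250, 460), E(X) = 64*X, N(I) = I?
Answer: -730705/66912 ≈ -10.920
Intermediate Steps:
U(v, n) = 4 + n/8
B = 1461410/123 (B = 730705/(4 + (⅛)*460) = 730705/(4 + 115/2) = 730705/(123/2) = 730705*(2/123) = 1461410/123 ≈ 11881.)
B/E(N(-17)) = 1461410/(123*((64*(-17)))) = (1461410/123)/(-1088) = (1461410/123)*(-1/1088) = -730705/66912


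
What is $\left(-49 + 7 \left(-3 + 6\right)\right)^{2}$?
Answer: $784$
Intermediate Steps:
$\left(-49 + 7 \left(-3 + 6\right)\right)^{2} = \left(-49 + 7 \cdot 3\right)^{2} = \left(-49 + 21\right)^{2} = \left(-28\right)^{2} = 784$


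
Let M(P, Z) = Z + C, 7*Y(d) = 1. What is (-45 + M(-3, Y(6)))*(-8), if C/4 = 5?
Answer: 1392/7 ≈ 198.86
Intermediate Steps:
C = 20 (C = 4*5 = 20)
Y(d) = ⅐ (Y(d) = (⅐)*1 = ⅐)
M(P, Z) = 20 + Z (M(P, Z) = Z + 20 = 20 + Z)
(-45 + M(-3, Y(6)))*(-8) = (-45 + (20 + ⅐))*(-8) = (-45 + 141/7)*(-8) = -174/7*(-8) = 1392/7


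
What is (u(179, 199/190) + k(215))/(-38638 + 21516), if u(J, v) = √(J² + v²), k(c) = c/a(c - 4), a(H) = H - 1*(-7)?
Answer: -215/3732596 - √1156719701/3253180 ≈ -0.010512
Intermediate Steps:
a(H) = 7 + H (a(H) = H + 7 = 7 + H)
k(c) = c/(3 + c) (k(c) = c/(7 + (c - 4)) = c/(7 + (-4 + c)) = c/(3 + c))
(u(179, 199/190) + k(215))/(-38638 + 21516) = (√(179² + (199/190)²) + 215/(3 + 215))/(-38638 + 21516) = (√(32041 + (199*(1/190))²) + 215/218)/(-17122) = (√(32041 + (199/190)²) + 215*(1/218))*(-1/17122) = (√(32041 + 39601/36100) + 215/218)*(-1/17122) = (√(1156719701/36100) + 215/218)*(-1/17122) = (√1156719701/190 + 215/218)*(-1/17122) = (215/218 + √1156719701/190)*(-1/17122) = -215/3732596 - √1156719701/3253180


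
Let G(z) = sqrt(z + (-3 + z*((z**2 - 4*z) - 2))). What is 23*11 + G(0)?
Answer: 253 + I*sqrt(3) ≈ 253.0 + 1.732*I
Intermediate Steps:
G(z) = sqrt(-3 + z + z*(-2 + z**2 - 4*z)) (G(z) = sqrt(z + (-3 + z*(-2 + z**2 - 4*z))) = sqrt(-3 + z + z*(-2 + z**2 - 4*z)))
23*11 + G(0) = 23*11 + sqrt(-3 + 0**3 - 1*0 - 4*0**2) = 253 + sqrt(-3 + 0 + 0 - 4*0) = 253 + sqrt(-3 + 0 + 0 + 0) = 253 + sqrt(-3) = 253 + I*sqrt(3)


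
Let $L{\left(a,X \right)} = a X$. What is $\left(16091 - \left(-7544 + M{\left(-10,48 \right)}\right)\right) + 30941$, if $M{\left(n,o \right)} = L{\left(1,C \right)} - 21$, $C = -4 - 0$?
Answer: $54601$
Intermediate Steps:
$C = -4$ ($C = -4 + 0 = -4$)
$L{\left(a,X \right)} = X a$
$M{\left(n,o \right)} = -25$ ($M{\left(n,o \right)} = \left(-4\right) 1 - 21 = -4 - 21 = -25$)
$\left(16091 - \left(-7544 + M{\left(-10,48 \right)}\right)\right) + 30941 = \left(16091 - -7569\right) + 30941 = \left(16091 + \left(\left(-8113 + 25\right) + 15657\right)\right) + 30941 = \left(16091 + \left(-8088 + 15657\right)\right) + 30941 = \left(16091 + 7569\right) + 30941 = 23660 + 30941 = 54601$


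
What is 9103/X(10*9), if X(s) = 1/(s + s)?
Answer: 1638540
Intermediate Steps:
X(s) = 1/(2*s)
9103/X(10*9) = 9103/((1/(2*((10*9))))) = 9103/(((1/2)/90)) = 9103/(((1/2)*(1/90))) = 9103/(1/180) = 9103*180 = 1638540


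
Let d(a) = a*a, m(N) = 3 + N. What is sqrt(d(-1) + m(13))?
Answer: sqrt(17) ≈ 4.1231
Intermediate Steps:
d(a) = a**2
sqrt(d(-1) + m(13)) = sqrt((-1)**2 + (3 + 13)) = sqrt(1 + 16) = sqrt(17)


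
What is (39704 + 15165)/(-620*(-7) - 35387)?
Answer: -54869/31047 ≈ -1.7673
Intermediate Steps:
(39704 + 15165)/(-620*(-7) - 35387) = 54869/(4340 - 35387) = 54869/(-31047) = 54869*(-1/31047) = -54869/31047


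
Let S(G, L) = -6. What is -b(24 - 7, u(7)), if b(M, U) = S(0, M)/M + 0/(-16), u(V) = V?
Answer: 6/17 ≈ 0.35294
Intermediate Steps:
b(M, U) = -6/M (b(M, U) = -6/M + 0/(-16) = -6/M + 0*(-1/16) = -6/M + 0 = -6/M)
-b(24 - 7, u(7)) = -(-6)/(24 - 7) = -(-6)/17 = -1*(-6/17) = 6/17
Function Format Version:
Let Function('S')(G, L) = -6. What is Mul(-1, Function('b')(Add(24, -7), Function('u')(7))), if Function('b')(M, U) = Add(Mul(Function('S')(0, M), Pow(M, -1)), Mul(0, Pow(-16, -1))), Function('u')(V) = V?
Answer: Rational(6, 17) ≈ 0.35294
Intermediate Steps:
Function('b')(M, U) = Mul(-6, Pow(M, -1)) (Function('b')(M, U) = Add(Mul(-6, Pow(M, -1)), Mul(0, Pow(-16, -1))) = Add(Mul(-6, Pow(M, -1)), Mul(0, Rational(-1, 16))) = Add(Mul(-6, Pow(M, -1)), 0) = Mul(-6, Pow(M, -1)))
Mul(-1, Function('b')(Add(24, -7), Function('u')(7))) = Mul(-1, Mul(-6, Pow(Add(24, -7), -1))) = Mul(-1, Mul(-6, Pow(17, -1))) = Mul(-1, Mul(-6, Rational(1, 17))) = Mul(-1, Rational(-6, 17)) = Rational(6, 17)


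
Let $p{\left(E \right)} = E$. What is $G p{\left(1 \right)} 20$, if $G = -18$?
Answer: $-360$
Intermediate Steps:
$G p{\left(1 \right)} 20 = \left(-18\right) 1 \cdot 20 = \left(-18\right) 20 = -360$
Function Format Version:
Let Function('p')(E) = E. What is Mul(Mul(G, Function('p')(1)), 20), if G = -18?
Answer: -360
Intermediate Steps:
Mul(Mul(G, Function('p')(1)), 20) = Mul(Mul(-18, 1), 20) = Mul(-18, 20) = -360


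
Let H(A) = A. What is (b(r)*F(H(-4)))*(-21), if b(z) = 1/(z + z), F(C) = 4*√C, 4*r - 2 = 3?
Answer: -336*I/5 ≈ -67.2*I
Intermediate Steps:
r = 5/4 (r = ½ + (¼)*3 = ½ + ¾ = 5/4 ≈ 1.2500)
b(z) = 1/(2*z)
(b(r)*F(H(-4)))*(-21) = ((1/(2*(5/4)))*(4*√(-4)))*(-21) = (((½)*(⅘))*(4*(2*I)))*(-21) = (2*(8*I)/5)*(-21) = (16*I/5)*(-21) = -336*I/5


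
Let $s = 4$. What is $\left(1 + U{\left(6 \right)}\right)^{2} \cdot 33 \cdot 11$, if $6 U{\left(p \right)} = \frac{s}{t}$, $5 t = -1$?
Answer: $\frac{5929}{3} \approx 1976.3$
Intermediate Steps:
$t = - \frac{1}{5}$ ($t = \frac{1}{5} \left(-1\right) = - \frac{1}{5} \approx -0.2$)
$U{\left(p \right)} = - \frac{10}{3}$ ($U{\left(p \right)} = \frac{4 \frac{1}{- \frac{1}{5}}}{6} = \frac{4 \left(-5\right)}{6} = \frac{1}{6} \left(-20\right) = - \frac{10}{3}$)
$\left(1 + U{\left(6 \right)}\right)^{2} \cdot 33 \cdot 11 = \left(1 - \frac{10}{3}\right)^{2} \cdot 33 \cdot 11 = \left(- \frac{7}{3}\right)^{2} \cdot 33 \cdot 11 = \frac{49}{9} \cdot 33 \cdot 11 = \frac{539}{3} \cdot 11 = \frac{5929}{3}$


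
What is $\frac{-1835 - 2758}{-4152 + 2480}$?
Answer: $\frac{4593}{1672} \approx 2.747$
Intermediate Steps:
$\frac{-1835 - 2758}{-4152 + 2480} = - \frac{4593}{-1672} = \left(-4593\right) \left(- \frac{1}{1672}\right) = \frac{4593}{1672}$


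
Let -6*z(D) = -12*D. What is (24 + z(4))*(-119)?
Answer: -3808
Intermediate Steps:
z(D) = 2*D (z(D) = -(-2)*D = 2*D)
(24 + z(4))*(-119) = (24 + 2*4)*(-119) = (24 + 8)*(-119) = 32*(-119) = -3808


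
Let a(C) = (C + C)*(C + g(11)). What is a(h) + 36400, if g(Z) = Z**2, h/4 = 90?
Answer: 382720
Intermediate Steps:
h = 360 (h = 4*90 = 360)
a(C) = 2*C*(121 + C) (a(C) = (C + C)*(C + 11**2) = (2*C)*(C + 121) = (2*C)*(121 + C) = 2*C*(121 + C))
a(h) + 36400 = 2*360*(121 + 360) + 36400 = 2*360*481 + 36400 = 346320 + 36400 = 382720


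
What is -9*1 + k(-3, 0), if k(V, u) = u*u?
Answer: -9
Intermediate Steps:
k(V, u) = u²
-9*1 + k(-3, 0) = -9*1 + 0² = -9 + 0 = -9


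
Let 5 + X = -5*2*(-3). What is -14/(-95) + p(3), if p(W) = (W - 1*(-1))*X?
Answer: 9514/95 ≈ 100.15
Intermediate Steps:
X = 25 (X = -5 - 5*2*(-3) = -5 - 10*(-3) = -5 + 30 = 25)
p(W) = 25 + 25*W (p(W) = (W - 1*(-1))*25 = (W + 1)*25 = (1 + W)*25 = 25 + 25*W)
-14/(-95) + p(3) = -14/(-95) + (25 + 25*3) = -1/95*(-14) + (25 + 75) = 14/95 + 100 = 9514/95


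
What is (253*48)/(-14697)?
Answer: -176/213 ≈ -0.82629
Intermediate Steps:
(253*48)/(-14697) = 12144*(-1/14697) = -176/213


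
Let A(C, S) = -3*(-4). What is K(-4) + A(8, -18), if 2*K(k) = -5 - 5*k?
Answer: 39/2 ≈ 19.500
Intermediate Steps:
A(C, S) = 12
K(k) = -5/2 - 5*k/2 (K(k) = (-5 - 5*k)/2 = -5/2 - 5*k/2)
K(-4) + A(8, -18) = (-5/2 - 5/2*(-4)) + 12 = (-5/2 + 10) + 12 = 15/2 + 12 = 39/2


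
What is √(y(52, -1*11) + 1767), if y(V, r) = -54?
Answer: √1713 ≈ 41.388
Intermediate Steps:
√(y(52, -1*11) + 1767) = √(-54 + 1767) = √1713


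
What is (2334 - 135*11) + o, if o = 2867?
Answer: 3716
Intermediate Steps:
(2334 - 135*11) + o = (2334 - 135*11) + 2867 = (2334 - 1485) + 2867 = 849 + 2867 = 3716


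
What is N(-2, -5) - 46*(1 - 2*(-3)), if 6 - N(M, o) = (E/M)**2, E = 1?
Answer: -1265/4 ≈ -316.25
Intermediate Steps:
N(M, o) = 6 - 1/M**2 (N(M, o) = 6 - (1/M)**2 = 6 - 1/M**2)
N(-2, -5) - 46*(1 - 2*(-3)) = (6 - 1/(-2)**2) - 46*(1 - 2*(-3)) = (6 - 1*1/4) - 46*(1 + 6) = (6 - 1/4) - 46*7 = 23/4 - 322 = -1265/4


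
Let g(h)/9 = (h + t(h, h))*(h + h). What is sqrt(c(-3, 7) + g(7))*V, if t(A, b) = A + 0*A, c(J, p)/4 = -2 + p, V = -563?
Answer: -1126*sqrt(446) ≈ -23780.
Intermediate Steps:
c(J, p) = -8 + 4*p (c(J, p) = 4*(-2 + p) = -8 + 4*p)
t(A, b) = A (t(A, b) = A + 0 = A)
g(h) = 36*h**2 (g(h) = 9*((h + h)*(h + h)) = 9*((2*h)*(2*h)) = 9*(4*h**2) = 36*h**2)
sqrt(c(-3, 7) + g(7))*V = sqrt((-8 + 4*7) + 36*7**2)*(-563) = sqrt((-8 + 28) + 36*49)*(-563) = sqrt(20 + 1764)*(-563) = sqrt(1784)*(-563) = (2*sqrt(446))*(-563) = -1126*sqrt(446)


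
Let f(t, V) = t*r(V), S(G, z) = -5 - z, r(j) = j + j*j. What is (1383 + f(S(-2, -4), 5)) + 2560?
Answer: 3913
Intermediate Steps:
r(j) = j + j**2
f(t, V) = V*t*(1 + V) (f(t, V) = t*(V*(1 + V)) = V*t*(1 + V))
(1383 + f(S(-2, -4), 5)) + 2560 = (1383 + 5*(-5 - 1*(-4))*(1 + 5)) + 2560 = (1383 + 5*(-5 + 4)*6) + 2560 = (1383 + 5*(-1)*6) + 2560 = (1383 - 30) + 2560 = 1353 + 2560 = 3913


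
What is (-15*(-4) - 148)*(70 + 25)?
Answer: -8360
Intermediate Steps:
(-15*(-4) - 148)*(70 + 25) = (60 - 148)*95 = -88*95 = -8360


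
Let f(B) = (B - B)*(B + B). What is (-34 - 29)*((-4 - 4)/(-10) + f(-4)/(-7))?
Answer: -252/5 ≈ -50.400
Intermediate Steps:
f(B) = 0 (f(B) = 0*(2*B) = 0)
(-34 - 29)*((-4 - 4)/(-10) + f(-4)/(-7)) = (-34 - 29)*((-4 - 4)/(-10) + 0/(-7)) = -63*(-8*(-⅒) + 0*(-⅐)) = -63*(⅘ + 0) = -63*⅘ = -252/5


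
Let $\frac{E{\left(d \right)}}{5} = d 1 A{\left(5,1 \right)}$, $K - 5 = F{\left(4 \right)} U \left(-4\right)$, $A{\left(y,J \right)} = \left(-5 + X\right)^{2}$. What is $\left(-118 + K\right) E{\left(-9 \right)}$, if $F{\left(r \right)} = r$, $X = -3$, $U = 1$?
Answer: $371520$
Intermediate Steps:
$A{\left(y,J \right)} = 64$ ($A{\left(y,J \right)} = \left(-5 - 3\right)^{2} = \left(-8\right)^{2} = 64$)
$K = -11$ ($K = 5 + 4 \cdot 1 \left(-4\right) = 5 + 4 \left(-4\right) = 5 - 16 = -11$)
$E{\left(d \right)} = 320 d$ ($E{\left(d \right)} = 5 d 1 \cdot 64 = 5 d 64 = 5 \cdot 64 d = 320 d$)
$\left(-118 + K\right) E{\left(-9 \right)} = \left(-118 - 11\right) 320 \left(-9\right) = \left(-129\right) \left(-2880\right) = 371520$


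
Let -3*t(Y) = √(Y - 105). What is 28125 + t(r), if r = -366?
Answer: 28125 - I*√471/3 ≈ 28125.0 - 7.2342*I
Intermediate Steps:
t(Y) = -√(-105 + Y)/3 (t(Y) = -√(Y - 105)/3 = -√(-105 + Y)/3)
28125 + t(r) = 28125 - √(-105 - 366)/3 = 28125 - I*√471/3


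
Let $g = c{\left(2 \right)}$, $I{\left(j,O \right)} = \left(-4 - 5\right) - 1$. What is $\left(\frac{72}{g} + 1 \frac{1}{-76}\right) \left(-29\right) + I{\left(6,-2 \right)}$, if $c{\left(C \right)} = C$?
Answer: $- \frac{80075}{76} \approx -1053.6$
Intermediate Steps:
$I{\left(j,O \right)} = -10$ ($I{\left(j,O \right)} = -9 - 1 = -10$)
$g = 2$
$\left(\frac{72}{g} + 1 \frac{1}{-76}\right) \left(-29\right) + I{\left(6,-2 \right)} = \left(\frac{72}{2} + 1 \frac{1}{-76}\right) \left(-29\right) - 10 = \left(72 \cdot \frac{1}{2} + 1 \left(- \frac{1}{76}\right)\right) \left(-29\right) - 10 = \left(36 - \frac{1}{76}\right) \left(-29\right) - 10 = \frac{2735}{76} \left(-29\right) - 10 = - \frac{79315}{76} - 10 = - \frac{80075}{76}$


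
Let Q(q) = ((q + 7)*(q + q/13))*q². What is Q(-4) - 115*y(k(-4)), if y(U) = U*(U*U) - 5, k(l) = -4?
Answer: 100467/13 ≈ 7728.2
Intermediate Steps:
y(U) = -5 + U³ (y(U) = U*U² - 5 = U³ - 5 = -5 + U³)
Q(q) = 14*q³*(7 + q)/13 (Q(q) = ((7 + q)*(q + q*(1/13)))*q² = ((7 + q)*(q + q/13))*q² = ((7 + q)*(14*q/13))*q² = (14*q*(7 + q)/13)*q² = 14*q³*(7 + q)/13)
Q(-4) - 115*y(k(-4)) = (14/13)*(-4)³*(7 - 4) - 115*(-5 + (-4)³) = (14/13)*(-64)*3 - 115*(-5 - 64) = -2688/13 - 115*(-69) = -2688/13 + 7935 = 100467/13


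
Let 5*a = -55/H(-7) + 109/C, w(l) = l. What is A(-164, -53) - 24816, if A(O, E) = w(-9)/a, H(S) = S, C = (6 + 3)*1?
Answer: -31221363/1258 ≈ -24818.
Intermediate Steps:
C = 9 (C = 9*1 = 9)
a = 1258/315 (a = (-55/(-7) + 109/9)/5 = (-55*(-⅐) + 109*(⅑))/5 = (55/7 + 109/9)/5 = (⅕)*(1258/63) = 1258/315 ≈ 3.9937)
A(O, E) = -2835/1258 (A(O, E) = -9/1258/315 = -9*315/1258 = -2835/1258)
A(-164, -53) - 24816 = -2835/1258 - 24816 = -31221363/1258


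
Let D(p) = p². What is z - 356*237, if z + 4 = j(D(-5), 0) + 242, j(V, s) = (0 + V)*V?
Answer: -83509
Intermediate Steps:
j(V, s) = V² (j(V, s) = V*V = V²)
z = 863 (z = -4 + (((-5)²)² + 242) = -4 + (25² + 242) = -4 + (625 + 242) = -4 + 867 = 863)
z - 356*237 = 863 - 356*237 = 863 - 84372 = -83509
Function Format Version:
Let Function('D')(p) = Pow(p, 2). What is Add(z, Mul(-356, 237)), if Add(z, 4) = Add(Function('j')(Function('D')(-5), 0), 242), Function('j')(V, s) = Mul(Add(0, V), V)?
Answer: -83509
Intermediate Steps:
Function('j')(V, s) = Pow(V, 2) (Function('j')(V, s) = Mul(V, V) = Pow(V, 2))
z = 863 (z = Add(-4, Add(Pow(Pow(-5, 2), 2), 242)) = Add(-4, Add(Pow(25, 2), 242)) = Add(-4, Add(625, 242)) = Add(-4, 867) = 863)
Add(z, Mul(-356, 237)) = Add(863, Mul(-356, 237)) = Add(863, -84372) = -83509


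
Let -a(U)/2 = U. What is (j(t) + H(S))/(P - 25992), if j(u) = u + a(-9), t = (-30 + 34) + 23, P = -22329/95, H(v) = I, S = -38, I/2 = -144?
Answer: 2565/276841 ≈ 0.0092652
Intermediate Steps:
a(U) = -2*U
I = -288 (I = 2*(-144) = -288)
H(v) = -288
P = -22329/95 (P = -22329*1/95 = -22329/95 ≈ -235.04)
t = 27 (t = 4 + 23 = 27)
j(u) = 18 + u (j(u) = u - 2*(-9) = u + 18 = 18 + u)
(j(t) + H(S))/(P - 25992) = ((18 + 27) - 288)/(-22329/95 - 25992) = (45 - 288)/(-2491569/95) = -243*(-95/2491569) = 2565/276841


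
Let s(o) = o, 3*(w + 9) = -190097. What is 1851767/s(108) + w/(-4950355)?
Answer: 9166910871749/534638340 ≈ 17146.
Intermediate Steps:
w = -190124/3 (w = -9 + (1/3)*(-190097) = -9 - 190097/3 = -190124/3 ≈ -63375.)
1851767/s(108) + w/(-4950355) = 1851767/108 - 190124/3/(-4950355) = 1851767*(1/108) - 190124/3*(-1/4950355) = 1851767/108 + 190124/14851065 = 9166910871749/534638340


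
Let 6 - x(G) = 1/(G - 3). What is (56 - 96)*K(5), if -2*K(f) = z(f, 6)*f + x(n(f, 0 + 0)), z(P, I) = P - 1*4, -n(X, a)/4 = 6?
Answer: 5960/27 ≈ 220.74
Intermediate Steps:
n(X, a) = -24 (n(X, a) = -4*6 = -24)
x(G) = 6 - 1/(-3 + G) (x(G) = 6 - 1/(G - 3) = 6 - 1/(-3 + G))
z(P, I) = -4 + P (z(P, I) = P - 4 = -4 + P)
K(f) = -163/54 - f*(-4 + f)/2 (K(f) = -((-4 + f)*f + (-19 + 6*(-24))/(-3 - 24))/2 = -(f*(-4 + f) + (-19 - 144)/(-27))/2 = -(f*(-4 + f) - 1/27*(-163))/2 = -(f*(-4 + f) + 163/27)/2 = -(163/27 + f*(-4 + f))/2 = -163/54 - f*(-4 + f)/2)
(56 - 96)*K(5) = (56 - 96)*(-163/54 - ½*5*(-4 + 5)) = -40*(-163/54 - ½*5*1) = -40*(-163/54 - 5/2) = -40*(-149/27) = 5960/27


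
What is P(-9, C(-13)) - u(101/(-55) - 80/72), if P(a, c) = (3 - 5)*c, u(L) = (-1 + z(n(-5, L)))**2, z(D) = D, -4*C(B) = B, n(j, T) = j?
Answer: -85/2 ≈ -42.500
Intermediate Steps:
C(B) = -B/4
u(L) = 36 (u(L) = (-1 - 5)**2 = (-6)**2 = 36)
P(a, c) = -2*c
P(-9, C(-13)) - u(101/(-55) - 80/72) = -(-1)*(-13)/2 - 1*36 = -2*13/4 - 36 = -13/2 - 36 = -85/2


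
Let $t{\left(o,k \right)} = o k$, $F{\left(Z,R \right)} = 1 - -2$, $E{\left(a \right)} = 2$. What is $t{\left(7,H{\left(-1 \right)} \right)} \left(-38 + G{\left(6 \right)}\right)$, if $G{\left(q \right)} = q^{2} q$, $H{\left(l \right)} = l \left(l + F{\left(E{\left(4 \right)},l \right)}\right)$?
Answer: $-2492$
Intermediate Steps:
$F{\left(Z,R \right)} = 3$ ($F{\left(Z,R \right)} = 1 + 2 = 3$)
$H{\left(l \right)} = l \left(3 + l\right)$ ($H{\left(l \right)} = l \left(l + 3\right) = l \left(3 + l\right)$)
$G{\left(q \right)} = q^{3}$
$t{\left(o,k \right)} = k o$
$t{\left(7,H{\left(-1 \right)} \right)} \left(-38 + G{\left(6 \right)}\right) = - (3 - 1) 7 \left(-38 + 6^{3}\right) = \left(-1\right) 2 \cdot 7 \left(-38 + 216\right) = \left(-2\right) 7 \cdot 178 = \left(-14\right) 178 = -2492$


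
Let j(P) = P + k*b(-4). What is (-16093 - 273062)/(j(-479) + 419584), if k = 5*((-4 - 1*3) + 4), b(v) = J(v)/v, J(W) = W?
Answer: -57831/83818 ≈ -0.68996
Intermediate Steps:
b(v) = 1 (b(v) = v/v = 1)
k = -15 (k = 5*((-4 - 3) + 4) = 5*(-7 + 4) = 5*(-3) = -15)
j(P) = -15 + P (j(P) = P - 15*1 = P - 15 = -15 + P)
(-16093 - 273062)/(j(-479) + 419584) = (-16093 - 273062)/((-15 - 479) + 419584) = -289155/(-494 + 419584) = -289155/419090 = -289155*1/419090 = -57831/83818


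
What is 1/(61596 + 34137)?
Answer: 1/95733 ≈ 1.0446e-5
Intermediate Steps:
1/(61596 + 34137) = 1/95733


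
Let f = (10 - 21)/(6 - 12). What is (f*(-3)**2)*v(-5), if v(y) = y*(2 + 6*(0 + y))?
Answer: 2310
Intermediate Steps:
f = 11/6 (f = -11/(-6) = -11*(-1/6) = 11/6 ≈ 1.8333)
v(y) = y*(2 + 6*y)
(f*(-3)**2)*v(-5) = ((11/6)*(-3)**2)*(2*(-5)*(1 + 3*(-5))) = ((11/6)*9)*(2*(-5)*(1 - 15)) = 33*(2*(-5)*(-14))/2 = (33/2)*140 = 2310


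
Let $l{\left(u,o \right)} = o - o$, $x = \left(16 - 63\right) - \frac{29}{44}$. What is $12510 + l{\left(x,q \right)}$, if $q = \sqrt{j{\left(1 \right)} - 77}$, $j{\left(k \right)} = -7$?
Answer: $12510$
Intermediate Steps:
$x = - \frac{2097}{44}$ ($x = -47 - \frac{29}{44} = - \frac{2097}{44} \approx -47.659$)
$q = 2 i \sqrt{21}$ ($q = \sqrt{-7 - 77} = \sqrt{-84} = 2 i \sqrt{21} \approx 9.1651 i$)
$l{\left(u,o \right)} = 0$
$12510 + l{\left(x,q \right)} = 12510 + 0 = 12510$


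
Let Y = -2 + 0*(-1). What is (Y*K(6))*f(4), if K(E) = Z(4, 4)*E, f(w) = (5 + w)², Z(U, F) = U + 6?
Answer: -9720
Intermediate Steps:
Z(U, F) = 6 + U
K(E) = 10*E (K(E) = (6 + 4)*E = 10*E)
Y = -2 (Y = -2 + 0 = -2)
(Y*K(6))*f(4) = (-20*6)*(5 + 4)² = -2*60*9² = -120*81 = -9720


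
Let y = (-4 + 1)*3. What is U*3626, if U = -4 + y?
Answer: -47138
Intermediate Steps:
y = -9 (y = -3*3 = -9)
U = -13 (U = -4 - 9 = -13)
U*3626 = -13*3626 = -47138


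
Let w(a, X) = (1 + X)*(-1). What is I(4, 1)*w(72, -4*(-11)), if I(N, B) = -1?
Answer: 45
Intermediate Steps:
w(a, X) = -1 - X
I(4, 1)*w(72, -4*(-11)) = -(-1 - (-4)*(-11)) = -(-1 - 1*44) = -(-1 - 44) = -1*(-45) = 45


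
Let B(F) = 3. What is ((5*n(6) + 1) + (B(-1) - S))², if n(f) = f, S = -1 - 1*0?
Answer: 1225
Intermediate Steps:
S = -1 (S = -1 + 0 = -1)
((5*n(6) + 1) + (B(-1) - S))² = ((5*6 + 1) + (3 - 1*(-1)))² = ((30 + 1) + (3 + 1))² = (31 + 4)² = 35² = 1225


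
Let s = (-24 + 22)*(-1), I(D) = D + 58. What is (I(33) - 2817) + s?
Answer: -2724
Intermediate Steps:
I(D) = 58 + D
s = 2 (s = -2*(-1) = 2)
(I(33) - 2817) + s = ((58 + 33) - 2817) + 2 = (91 - 2817) + 2 = -2726 + 2 = -2724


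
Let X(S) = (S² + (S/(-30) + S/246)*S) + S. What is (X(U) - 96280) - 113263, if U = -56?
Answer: -42343731/205 ≈ -2.0655e+5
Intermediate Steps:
X(S) = S + 199*S²/205 (X(S) = (S² + (S*(-1/30) + S*(1/246))*S) + S = (S² + (-S/30 + S/246)*S) + S = (S² + (-6*S/205)*S) + S = (S² - 6*S²/205) + S = 199*S²/205 + S = S + 199*S²/205)
(X(U) - 96280) - 113263 = ((1/205)*(-56)*(205 + 199*(-56)) - 96280) - 113263 = ((1/205)*(-56)*(205 - 11144) - 96280) - 113263 = ((1/205)*(-56)*(-10939) - 96280) - 113263 = (612584/205 - 96280) - 113263 = -19124816/205 - 113263 = -42343731/205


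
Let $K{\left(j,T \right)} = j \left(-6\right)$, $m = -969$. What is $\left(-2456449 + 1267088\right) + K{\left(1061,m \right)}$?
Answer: $-1195727$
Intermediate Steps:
$K{\left(j,T \right)} = - 6 j$
$\left(-2456449 + 1267088\right) + K{\left(1061,m \right)} = \left(-2456449 + 1267088\right) - 6366 = -1189361 - 6366 = -1195727$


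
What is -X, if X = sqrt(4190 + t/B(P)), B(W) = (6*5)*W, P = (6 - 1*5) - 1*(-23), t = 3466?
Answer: -sqrt(15101330)/60 ≈ -64.767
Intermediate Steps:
P = 24 (P = (6 - 5) + 23 = 1 + 23 = 24)
B(W) = 30*W
X = sqrt(15101330)/60 (X = sqrt(4190 + 3466/((30*24))) = sqrt(4190 + 3466/720) = sqrt(4190 + 3466*(1/720)) = sqrt(4190 + 1733/360) = sqrt(1510133/360) = sqrt(15101330)/60 ≈ 64.767)
-X = -sqrt(15101330)/60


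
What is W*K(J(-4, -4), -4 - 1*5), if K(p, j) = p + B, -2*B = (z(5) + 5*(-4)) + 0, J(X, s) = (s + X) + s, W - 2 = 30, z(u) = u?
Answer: -144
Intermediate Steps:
W = 32 (W = 2 + 30 = 32)
J(X, s) = X + 2*s (J(X, s) = (X + s) + s = X + 2*s)
B = 15/2 (B = -((5 + 5*(-4)) + 0)/2 = -((5 - 20) + 0)/2 = -(-15 + 0)/2 = -1/2*(-15) = 15/2 ≈ 7.5000)
K(p, j) = 15/2 + p (K(p, j) = p + 15/2 = 15/2 + p)
W*K(J(-4, -4), -4 - 1*5) = 32*(15/2 + (-4 + 2*(-4))) = 32*(15/2 + (-4 - 8)) = 32*(15/2 - 12) = 32*(-9/2) = -144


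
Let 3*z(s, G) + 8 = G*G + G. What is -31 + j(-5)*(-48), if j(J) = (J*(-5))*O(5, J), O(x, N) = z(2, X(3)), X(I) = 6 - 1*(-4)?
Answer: -40831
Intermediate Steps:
X(I) = 10 (X(I) = 6 + 4 = 10)
z(s, G) = -8/3 + G/3 + G²/3 (z(s, G) = -8/3 + (G*G + G)/3 = -8/3 + (G² + G)/3 = -8/3 + (G + G²)/3 = -8/3 + (G/3 + G²/3) = -8/3 + G/3 + G²/3)
O(x, N) = 34 (O(x, N) = -8/3 + (⅓)*10 + (⅓)*10² = -8/3 + 10/3 + (⅓)*100 = -8/3 + 10/3 + 100/3 = 34)
j(J) = -170*J (j(J) = (J*(-5))*34 = -5*J*34 = -170*J)
-31 + j(-5)*(-48) = -31 - 170*(-5)*(-48) = -31 + 850*(-48) = -31 - 40800 = -40831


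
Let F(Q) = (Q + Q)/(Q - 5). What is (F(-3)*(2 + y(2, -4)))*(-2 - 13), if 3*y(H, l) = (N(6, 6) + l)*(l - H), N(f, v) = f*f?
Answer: 1395/2 ≈ 697.50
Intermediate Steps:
N(f, v) = f**2
F(Q) = 2*Q/(-5 + Q) (F(Q) = (2*Q)/(-5 + Q) = 2*Q/(-5 + Q))
y(H, l) = (36 + l)*(l - H)/3 (y(H, l) = ((6**2 + l)*(l - H))/3 = ((36 + l)*(l - H))/3 = (36 + l)*(l - H)/3)
(F(-3)*(2 + y(2, -4)))*(-2 - 13) = ((2*(-3)/(-5 - 3))*(2 + (-12*2 + 12*(-4) + (1/3)*(-4)**2 - 1/3*2*(-4))))*(-2 - 13) = ((2*(-3)/(-8))*(2 + (-24 - 48 + (1/3)*16 + 8/3)))*(-15) = ((2*(-3)*(-1/8))*(2 + (-24 - 48 + 16/3 + 8/3)))*(-15) = (3*(2 - 64)/4)*(-15) = ((3/4)*(-62))*(-15) = -93/2*(-15) = 1395/2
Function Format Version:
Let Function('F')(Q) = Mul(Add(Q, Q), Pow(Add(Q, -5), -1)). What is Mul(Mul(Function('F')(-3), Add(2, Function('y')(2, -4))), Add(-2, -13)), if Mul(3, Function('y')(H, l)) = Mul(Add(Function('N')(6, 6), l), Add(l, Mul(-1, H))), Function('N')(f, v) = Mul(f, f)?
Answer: Rational(1395, 2) ≈ 697.50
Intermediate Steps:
Function('N')(f, v) = Pow(f, 2)
Function('F')(Q) = Mul(2, Q, Pow(Add(-5, Q), -1)) (Function('F')(Q) = Mul(Mul(2, Q), Pow(Add(-5, Q), -1)) = Mul(2, Q, Pow(Add(-5, Q), -1)))
Function('y')(H, l) = Mul(Rational(1, 3), Add(36, l), Add(l, Mul(-1, H))) (Function('y')(H, l) = Mul(Rational(1, 3), Mul(Add(Pow(6, 2), l), Add(l, Mul(-1, H)))) = Mul(Rational(1, 3), Mul(Add(36, l), Add(l, Mul(-1, H)))) = Mul(Rational(1, 3), Add(36, l), Add(l, Mul(-1, H))))
Mul(Mul(Function('F')(-3), Add(2, Function('y')(2, -4))), Add(-2, -13)) = Mul(Mul(Mul(2, -3, Pow(Add(-5, -3), -1)), Add(2, Add(Mul(-12, 2), Mul(12, -4), Mul(Rational(1, 3), Pow(-4, 2)), Mul(Rational(-1, 3), 2, -4)))), Add(-2, -13)) = Mul(Mul(Mul(2, -3, Pow(-8, -1)), Add(2, Add(-24, -48, Mul(Rational(1, 3), 16), Rational(8, 3)))), -15) = Mul(Mul(Mul(2, -3, Rational(-1, 8)), Add(2, Add(-24, -48, Rational(16, 3), Rational(8, 3)))), -15) = Mul(Mul(Rational(3, 4), Add(2, -64)), -15) = Mul(Mul(Rational(3, 4), -62), -15) = Mul(Rational(-93, 2), -15) = Rational(1395, 2)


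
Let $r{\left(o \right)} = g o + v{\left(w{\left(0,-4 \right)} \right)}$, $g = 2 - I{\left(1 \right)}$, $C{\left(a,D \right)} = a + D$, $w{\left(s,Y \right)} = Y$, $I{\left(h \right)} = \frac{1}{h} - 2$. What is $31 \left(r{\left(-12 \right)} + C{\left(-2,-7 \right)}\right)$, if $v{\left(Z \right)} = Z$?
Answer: $-1519$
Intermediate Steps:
$I{\left(h \right)} = -2 + \frac{1}{h}$ ($I{\left(h \right)} = \frac{1}{h} - 2 = -2 + \frac{1}{h}$)
$C{\left(a,D \right)} = D + a$
$g = 3$ ($g = 2 - \left(-2 + 1^{-1}\right) = 2 - \left(-2 + 1\right) = 2 - -1 = 2 + 1 = 3$)
$r{\left(o \right)} = -4 + 3 o$ ($r{\left(o \right)} = 3 o - 4 = -4 + 3 o$)
$31 \left(r{\left(-12 \right)} + C{\left(-2,-7 \right)}\right) = 31 \left(\left(-4 + 3 \left(-12\right)\right) - 9\right) = 31 \left(\left(-4 - 36\right) - 9\right) = 31 \left(-40 - 9\right) = 31 \left(-49\right) = -1519$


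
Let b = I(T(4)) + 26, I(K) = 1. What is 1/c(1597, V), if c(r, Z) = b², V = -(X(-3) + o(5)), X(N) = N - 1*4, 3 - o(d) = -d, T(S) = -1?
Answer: 1/729 ≈ 0.0013717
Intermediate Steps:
o(d) = 3 + d (o(d) = 3 - (-1)*d = 3 + d)
X(N) = -4 + N (X(N) = N - 4 = -4 + N)
V = -1 (V = -((-4 - 3) + (3 + 5)) = -(-7 + 8) = -1*1 = -1)
b = 27 (b = 1 + 26 = 27)
c(r, Z) = 729 (c(r, Z) = 27² = 729)
1/c(1597, V) = 1/729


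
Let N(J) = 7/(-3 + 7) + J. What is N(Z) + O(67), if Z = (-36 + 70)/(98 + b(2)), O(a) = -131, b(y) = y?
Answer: -12891/100 ≈ -128.91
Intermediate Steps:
Z = 17/50 (Z = (-36 + 70)/(98 + 2) = 34/100 = 34*(1/100) = 17/50 ≈ 0.34000)
N(J) = 7/4 + J
N(Z) + O(67) = (7/4 + 17/50) - 131 = 209/100 - 131 = -12891/100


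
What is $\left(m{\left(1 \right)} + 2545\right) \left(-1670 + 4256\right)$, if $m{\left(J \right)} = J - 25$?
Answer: $6519306$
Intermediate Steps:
$m{\left(J \right)} = -25 + J$ ($m{\left(J \right)} = J - 25 = -25 + J$)
$\left(m{\left(1 \right)} + 2545\right) \left(-1670 + 4256\right) = \left(\left(-25 + 1\right) + 2545\right) \left(-1670 + 4256\right) = \left(-24 + 2545\right) 2586 = 2521 \cdot 2586 = 6519306$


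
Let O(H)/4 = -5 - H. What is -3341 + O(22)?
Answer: -3449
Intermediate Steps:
O(H) = -20 - 4*H (O(H) = 4*(-5 - H) = -20 - 4*H)
-3341 + O(22) = -3341 + (-20 - 4*22) = -3341 + (-20 - 88) = -3341 - 108 = -3449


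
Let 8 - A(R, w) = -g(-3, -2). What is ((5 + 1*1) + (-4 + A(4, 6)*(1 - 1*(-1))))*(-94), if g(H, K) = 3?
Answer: -2256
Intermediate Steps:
A(R, w) = 11 (A(R, w) = 8 - (-1)*3 = 8 - 1*(-3) = 8 + 3 = 11)
((5 + 1*1) + (-4 + A(4, 6)*(1 - 1*(-1))))*(-94) = ((5 + 1*1) + (-4 + 11*(1 - 1*(-1))))*(-94) = ((5 + 1) + (-4 + 11*(1 + 1)))*(-94) = (6 + (-4 + 11*2))*(-94) = (6 + (-4 + 22))*(-94) = (6 + 18)*(-94) = 24*(-94) = -2256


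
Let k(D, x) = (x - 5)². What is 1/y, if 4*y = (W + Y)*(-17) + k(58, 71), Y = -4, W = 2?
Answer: 2/2195 ≈ 0.00091116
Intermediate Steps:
k(D, x) = (-5 + x)²
y = 2195/2 (y = ((2 - 4)*(-17) + (-5 + 71)²)/4 = (-2*(-17) + 66²)/4 = (34 + 4356)/4 = (¼)*4390 = 2195/2 ≈ 1097.5)
1/y = 1/(2195/2) = 2/2195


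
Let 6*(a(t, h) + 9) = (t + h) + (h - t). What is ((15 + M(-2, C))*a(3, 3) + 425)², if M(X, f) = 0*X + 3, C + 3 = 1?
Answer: 78961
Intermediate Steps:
C = -2 (C = -3 + 1 = -2)
a(t, h) = -9 + h/3 (a(t, h) = -9 + ((t + h) + (h - t))/6 = -9 + ((h + t) + (h - t))/6 = -9 + (2*h)/6 = -9 + h/3)
M(X, f) = 3 (M(X, f) = 0 + 3 = 3)
((15 + M(-2, C))*a(3, 3) + 425)² = ((15 + 3)*(-9 + (⅓)*3) + 425)² = (18*(-9 + 1) + 425)² = (18*(-8) + 425)² = (-144 + 425)² = 281² = 78961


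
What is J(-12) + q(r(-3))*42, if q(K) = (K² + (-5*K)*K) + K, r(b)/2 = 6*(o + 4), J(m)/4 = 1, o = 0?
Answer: -385052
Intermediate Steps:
J(m) = 4 (J(m) = 4*1 = 4)
r(b) = 48 (r(b) = 2*(6*(0 + 4)) = 2*(6*4) = 2*24 = 48)
q(K) = K - 4*K² (q(K) = (K² - 5*K²) + K = -4*K² + K = K - 4*K²)
J(-12) + q(r(-3))*42 = 4 + (48*(1 - 4*48))*42 = 4 + (48*(1 - 192))*42 = 4 + (48*(-191))*42 = 4 - 9168*42 = 4 - 385056 = -385052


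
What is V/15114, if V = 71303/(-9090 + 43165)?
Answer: 71303/515009550 ≈ 0.00013845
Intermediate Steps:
V = 71303/34075 ≈ 2.0925
V/15114 = (71303/34075)/15114 = (71303/34075)*(1/15114) = 71303/515009550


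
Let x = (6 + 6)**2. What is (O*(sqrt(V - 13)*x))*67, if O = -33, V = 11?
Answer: -318384*I*sqrt(2) ≈ -4.5026e+5*I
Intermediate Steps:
x = 144 (x = 12**2 = 144)
(O*(sqrt(V - 13)*x))*67 = -33*sqrt(11 - 13)*144*67 = -33*sqrt(-2)*144*67 = -33*I*sqrt(2)*144*67 = -4752*I*sqrt(2)*67 = -318384*I*sqrt(2)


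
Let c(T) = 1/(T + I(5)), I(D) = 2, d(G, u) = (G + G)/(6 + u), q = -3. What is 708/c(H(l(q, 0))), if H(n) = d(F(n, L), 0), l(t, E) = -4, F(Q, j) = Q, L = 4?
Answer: 472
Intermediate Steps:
d(G, u) = 2*G/(6 + u) (d(G, u) = (2*G)/(6 + u) = 2*G/(6 + u))
H(n) = n/3 (H(n) = 2*n/(6 + 0) = 2*n/6 = 2*n*(1/6) = n/3)
c(T) = 1/(2 + T) (c(T) = 1/(T + 2) = 1/(2 + T))
708/c(H(l(q, 0))) = 708/(1/(2 + (1/3)*(-4))) = 708/(1/(2 - 4/3)) = 708/(1/(2/3)) = 708/(3/2) = 708*(2/3) = 472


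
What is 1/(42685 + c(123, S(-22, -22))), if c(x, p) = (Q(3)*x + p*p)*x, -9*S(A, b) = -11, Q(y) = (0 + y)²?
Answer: 27/4833803 ≈ 5.5857e-6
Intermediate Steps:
Q(y) = y²
S(A, b) = 11/9 (S(A, b) = -⅑*(-11) = 11/9)
c(x, p) = x*(p² + 9*x) (c(x, p) = (3²*x + p*p)*x = (9*x + p²)*x = (p² + 9*x)*x = x*(p² + 9*x))
1/(42685 + c(123, S(-22, -22))) = 1/(42685 + 123*((11/9)² + 9*123)) = 1/(42685 + 123*(121/81 + 1107)) = 1/(42685 + 123*(89788/81)) = 1/(42685 + 3681308/27) = 1/(4833803/27) = 27/4833803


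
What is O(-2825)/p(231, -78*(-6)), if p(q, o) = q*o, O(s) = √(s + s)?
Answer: 5*I*√226/108108 ≈ 0.00069529*I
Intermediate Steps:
O(s) = √2*√s (O(s) = √(2*s) = √2*√s)
p(q, o) = o*q
O(-2825)/p(231, -78*(-6)) = (√2*√(-2825))/((-78*(-6)*231)) = (√2*(5*I*√113))/((468*231)) = (5*I*√226)/108108 = (5*I*√226)*(1/108108) = 5*I*√226/108108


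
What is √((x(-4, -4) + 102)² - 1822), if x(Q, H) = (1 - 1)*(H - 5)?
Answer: √8582 ≈ 92.639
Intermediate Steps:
x(Q, H) = 0 (x(Q, H) = 0*(-5 + H) = 0)
√((x(-4, -4) + 102)² - 1822) = √((0 + 102)² - 1822) = √(102² - 1822) = √(10404 - 1822) = √8582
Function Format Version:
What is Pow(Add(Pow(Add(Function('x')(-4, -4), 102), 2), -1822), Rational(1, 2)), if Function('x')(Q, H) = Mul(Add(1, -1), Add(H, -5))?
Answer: Pow(8582, Rational(1, 2)) ≈ 92.639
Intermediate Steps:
Function('x')(Q, H) = 0 (Function('x')(Q, H) = Mul(0, Add(-5, H)) = 0)
Pow(Add(Pow(Add(Function('x')(-4, -4), 102), 2), -1822), Rational(1, 2)) = Pow(Add(Pow(Add(0, 102), 2), -1822), Rational(1, 2)) = Pow(Add(Pow(102, 2), -1822), Rational(1, 2)) = Pow(Add(10404, -1822), Rational(1, 2)) = Pow(8582, Rational(1, 2))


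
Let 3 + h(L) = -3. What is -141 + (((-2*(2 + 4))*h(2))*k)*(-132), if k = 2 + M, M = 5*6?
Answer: -304269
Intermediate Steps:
M = 30
h(L) = -6 (h(L) = -3 - 3 = -6)
k = 32 (k = 2 + 30 = 32)
-141 + (((-2*(2 + 4))*h(2))*k)*(-132) = -141 + ((-2*(2 + 4)*(-6))*32)*(-132) = -141 + ((-2*6*(-6))*32)*(-132) = -141 + (-12*(-6)*32)*(-132) = -141 + (72*32)*(-132) = -141 + 2304*(-132) = -141 - 304128 = -304269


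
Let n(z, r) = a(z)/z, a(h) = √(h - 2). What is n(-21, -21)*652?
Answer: -652*I*√23/21 ≈ -148.9*I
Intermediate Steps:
a(h) = √(-2 + h)
n(z, r) = √(-2 + z)/z
n(-21, -21)*652 = (√(-2 - 21)/(-21))*652 = -I*√23/21*652 = -652*I*√23/21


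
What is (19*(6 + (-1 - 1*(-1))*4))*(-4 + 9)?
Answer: 570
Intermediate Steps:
(19*(6 + (-1 - 1*(-1))*4))*(-4 + 9) = (19*(6 + (-1 + 1)*4))*5 = (19*(6 + 0*4))*5 = (19*(6 + 0))*5 = (19*6)*5 = 114*5 = 570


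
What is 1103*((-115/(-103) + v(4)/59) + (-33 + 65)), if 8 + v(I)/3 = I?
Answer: 220614339/6077 ≈ 36303.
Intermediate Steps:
v(I) = -24 + 3*I
1103*((-115/(-103) + v(4)/59) + (-33 + 65)) = 1103*((-115/(-103) + (-24 + 3*4)/59) + (-33 + 65)) = 1103*((-115*(-1/103) + (-24 + 12)*(1/59)) + 32) = 1103*((115/103 - 12*1/59) + 32) = 1103*((115/103 - 12/59) + 32) = 1103*(5549/6077 + 32) = 1103*(200013/6077) = 220614339/6077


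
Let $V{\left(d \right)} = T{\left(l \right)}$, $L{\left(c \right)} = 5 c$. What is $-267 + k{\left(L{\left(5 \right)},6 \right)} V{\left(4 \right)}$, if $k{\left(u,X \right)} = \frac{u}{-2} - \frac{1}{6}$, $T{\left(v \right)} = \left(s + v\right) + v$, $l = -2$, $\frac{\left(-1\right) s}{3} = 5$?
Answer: $- \frac{79}{3} \approx -26.333$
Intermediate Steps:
$s = -15$ ($s = \left(-3\right) 5 = -15$)
$T{\left(v \right)} = -15 + 2 v$ ($T{\left(v \right)} = \left(-15 + v\right) + v = -15 + 2 v$)
$V{\left(d \right)} = -19$ ($V{\left(d \right)} = -15 + 2 \left(-2\right) = -15 - 4 = -19$)
$k{\left(u,X \right)} = - \frac{1}{6} - \frac{u}{2}$ ($k{\left(u,X \right)} = u \left(- \frac{1}{2}\right) - \frac{1}{6} = - \frac{u}{2} - \frac{1}{6} = - \frac{1}{6} - \frac{u}{2}$)
$-267 + k{\left(L{\left(5 \right)},6 \right)} V{\left(4 \right)} = -267 + \left(- \frac{1}{6} - \frac{5 \cdot 5}{2}\right) \left(-19\right) = -267 + \left(- \frac{1}{6} - \frac{25}{2}\right) \left(-19\right) = -267 - - \frac{722}{3} = -267 + \frac{722}{3} = - \frac{79}{3}$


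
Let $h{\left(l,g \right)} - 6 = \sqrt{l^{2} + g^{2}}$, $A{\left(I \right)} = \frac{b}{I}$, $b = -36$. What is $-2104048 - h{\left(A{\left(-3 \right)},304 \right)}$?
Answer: $-2104054 - 4 \sqrt{5785} \approx -2.1044 \cdot 10^{6}$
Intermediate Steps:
$A{\left(I \right)} = - \frac{36}{I}$
$h{\left(l,g \right)} = 6 + \sqrt{g^{2} + l^{2}}$ ($h{\left(l,g \right)} = 6 + \sqrt{l^{2} + g^{2}} = 6 + \sqrt{g^{2} + l^{2}}$)
$-2104048 - h{\left(A{\left(-3 \right)},304 \right)} = -2104048 - \left(6 + \sqrt{304^{2} + \left(- \frac{36}{-3}\right)^{2}}\right) = -2104048 - \left(6 + \sqrt{92416 + \left(\left(-36\right) \left(- \frac{1}{3}\right)\right)^{2}}\right) = -2104048 - \left(6 + \sqrt{92416 + 12^{2}}\right) = -2104048 - \left(6 + \sqrt{92416 + 144}\right) = -2104048 - \left(6 + \sqrt{92560}\right) = -2104048 - \left(6 + 4 \sqrt{5785}\right) = -2104054 - 4 \sqrt{5785}$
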